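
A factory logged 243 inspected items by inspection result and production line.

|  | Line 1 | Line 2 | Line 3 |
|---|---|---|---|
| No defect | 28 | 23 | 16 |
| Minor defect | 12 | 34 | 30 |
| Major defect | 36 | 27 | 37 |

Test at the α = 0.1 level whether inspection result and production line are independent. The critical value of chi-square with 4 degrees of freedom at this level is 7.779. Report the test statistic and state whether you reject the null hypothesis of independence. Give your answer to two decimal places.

15.78; reject H₀

Row totals: 67, 76, 100. Column totals: 76, 84, 83. Grand total N = 243.
Expected counts (row total × column total / N):
  No defect, Line 1: 67×76/243 = 20.955
  No defect, Line 2: 67×84/243 = 23.160
  No defect, Line 3: 67×83/243 = 22.885
  Minor defect, Line 1: 76×76/243 = 23.770
  Minor defect, Line 2: 76×84/243 = 26.272
  Minor defect, Line 3: 76×83/243 = 25.959
  Major defect, Line 1: 100×76/243 = 31.276
  Major defect, Line 2: 100×84/243 = 34.568
  Major defect, Line 3: 100×83/243 = 34.156
Contributions (O − E)²/E:
  (28 − 20.955)²/20.955 = 2.3685
  (23 − 23.160)²/23.160 = 0.0011
  (16 − 22.885)²/22.885 = 2.0714
  (12 − 23.770)²/23.770 = 5.8281
  (34 − 26.272)²/26.272 = 2.2732
  (30 − 25.959)²/25.959 = 0.6291
  (36 − 31.276)²/31.276 = 0.7135
  (27 − 34.568)²/34.568 = 1.6569
  (37 − 34.156)²/34.156 = 0.2368
χ² = 2.3685 + 0.0011 + 2.0714 + 5.8281 + 2.2732 + 0.6291 + 0.7135 + 1.6569 + 0.2368 = 15.78
df = (3−1)(3−1) = 4. Since 15.78 > 7.779, reject the null hypothesis of independence at α = 0.1.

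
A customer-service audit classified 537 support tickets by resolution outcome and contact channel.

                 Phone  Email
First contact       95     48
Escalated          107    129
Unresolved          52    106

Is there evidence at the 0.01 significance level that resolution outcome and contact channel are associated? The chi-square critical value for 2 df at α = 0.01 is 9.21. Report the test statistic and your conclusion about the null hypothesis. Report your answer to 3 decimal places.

Row totals: 143, 236, 158. Column totals: 254, 283. Grand total N = 537.
Expected counts (row total × column total / N):
  First contact, Phone: 143×254/537 = 67.6387
  First contact, Email: 143×283/537 = 75.3613
  Escalated, Phone: 236×254/537 = 111.6276
  Escalated, Email: 236×283/537 = 124.3724
  Unresolved, Phone: 158×254/537 = 74.7337
  Unresolved, Email: 158×283/537 = 83.2663
Contributions (O − E)²/E:
  (95 − 67.6387)²/67.6387 = 11.0682
  (48 − 75.3613)²/75.3613 = 9.9340
  (107 − 111.6276)²/111.6276 = 0.1918
  (129 − 124.3724)²/124.3724 = 0.1722
  (52 − 74.7337)²/74.7337 = 6.9155
  (106 − 83.2663)²/83.2663 = 6.2068
χ² = 11.0682 + 9.9340 + 0.1918 + 0.1722 + 6.9155 + 6.2068 = 34.489
df = (3−1)(2−1) = 2. Since 34.489 > 9.21, reject the null hypothesis of independence at α = 0.01.

34.489; reject H₀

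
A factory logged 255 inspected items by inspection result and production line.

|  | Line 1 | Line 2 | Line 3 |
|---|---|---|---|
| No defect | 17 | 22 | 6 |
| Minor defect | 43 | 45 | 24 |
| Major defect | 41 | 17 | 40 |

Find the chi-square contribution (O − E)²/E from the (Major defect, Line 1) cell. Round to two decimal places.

0.12

Row total (Major defect) = 98; column total (Line 1) = 101; N = 255.
Expected count E = 98 × 101 / 255 = 38.816.
Contribution = (O − E)²/E = (41 − 38.816)² / 38.816 = 0.12.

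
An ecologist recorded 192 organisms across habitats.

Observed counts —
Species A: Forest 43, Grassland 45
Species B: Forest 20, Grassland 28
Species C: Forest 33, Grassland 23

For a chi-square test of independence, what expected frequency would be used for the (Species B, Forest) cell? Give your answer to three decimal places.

24.000

Row total (Species B) = 48; column total (Forest) = 96; grand total N = 192.
Expected count = (row total × column total) / N = 48 × 96 / 192 = 24.000.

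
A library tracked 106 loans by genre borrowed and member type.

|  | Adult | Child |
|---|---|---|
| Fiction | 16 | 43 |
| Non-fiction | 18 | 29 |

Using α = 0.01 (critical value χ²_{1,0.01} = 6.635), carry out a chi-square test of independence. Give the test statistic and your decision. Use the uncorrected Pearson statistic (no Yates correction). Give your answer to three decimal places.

1.501; fail to reject H₀

Row totals: 59, 47. Column totals: 34, 72. Grand total N = 106.
Expected counts (row total × column total / N):
  Fiction, Adult: 59×34/106 = 18.9245
  Fiction, Child: 59×72/106 = 40.0755
  Non-fiction, Adult: 47×34/106 = 15.0755
  Non-fiction, Child: 47×72/106 = 31.9245
Contributions (O − E)²/E:
  (16 − 18.9245)²/18.9245 = 0.4519
  (43 − 40.0755)²/40.0755 = 0.2134
  (18 − 15.0755)²/15.0755 = 0.5673
  (29 − 31.9245)²/31.9245 = 0.2679
χ² = 0.4519 + 0.2134 + 0.5673 + 0.2679 = 1.501
df = (2−1)(2−1) = 1. Since 1.501 < 6.635, fail to reject the null hypothesis of independence at α = 0.01.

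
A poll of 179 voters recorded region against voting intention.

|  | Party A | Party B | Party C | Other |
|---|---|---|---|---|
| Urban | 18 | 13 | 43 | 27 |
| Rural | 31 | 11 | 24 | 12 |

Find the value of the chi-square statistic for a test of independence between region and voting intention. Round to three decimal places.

Row totals: 101, 78. Column totals: 49, 24, 67, 39. Grand total N = 179.
Expected counts (row total × column total / N):
  Urban, Party A: 101×49/179 = 27.64804
  Urban, Party B: 101×24/179 = 13.54190
  Urban, Party C: 101×67/179 = 37.80447
  Urban, Other: 101×39/179 = 22.00559
  Rural, Party A: 78×49/179 = 21.35196
  Rural, Party B: 78×24/179 = 10.45810
  Rural, Party C: 78×67/179 = 29.19553
  Rural, Other: 78×39/179 = 16.99441
Contributions (O − E)²/E:
  (18 − 27.64804)²/27.64804 = 3.3668
  (13 − 13.54190)²/13.54190 = 0.0217
  (43 − 37.80447)²/37.80447 = 0.7140
  (27 − 22.00559)²/22.00559 = 1.1335
  (31 − 21.35196)²/21.35196 = 4.3595
  (11 − 10.45810)²/10.45810 = 0.0281
  (24 − 29.19553)²/29.19553 = 0.9246
  (12 − 16.99441)²/16.99441 = 1.4678
χ² = 3.3668 + 0.0217 + 0.7140 + 1.1335 + 4.3595 + 0.0281 + 0.9246 + 1.4678 = 12.016

12.016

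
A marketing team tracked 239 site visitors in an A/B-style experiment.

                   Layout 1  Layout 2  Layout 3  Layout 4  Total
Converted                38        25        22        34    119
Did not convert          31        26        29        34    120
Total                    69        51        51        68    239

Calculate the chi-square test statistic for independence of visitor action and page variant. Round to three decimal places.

Grand total N = 239.
Expected counts (row total × column total / N):
  Converted, Layout 1: 119×69/239 = 34.3556
  Converted, Layout 2: 119×51/239 = 25.3933
  Converted, Layout 3: 119×51/239 = 25.3933
  Converted, Layout 4: 119×68/239 = 33.8577
  Did not convert, Layout 1: 120×69/239 = 34.6444
  Did not convert, Layout 2: 120×51/239 = 25.6067
  Did not convert, Layout 3: 120×51/239 = 25.6067
  Did not convert, Layout 4: 120×68/239 = 34.1423
Contributions (O − E)²/E:
  (38 − 34.3556)²/34.3556 = 0.3866
  (25 − 25.3933)²/25.3933 = 0.0061
  (22 − 25.3933)²/25.3933 = 0.4534
  (34 − 33.8577)²/33.8577 = 0.0006
  (31 − 34.6444)²/34.6444 = 0.3834
  (26 − 25.6067)²/25.6067 = 0.0060
  (29 − 25.6067)²/25.6067 = 0.4497
  (34 − 34.1423)²/34.1423 = 0.0006
χ² = 0.3866 + 0.0061 + 0.4534 + 0.0006 + 0.3834 + 0.0060 + 0.4497 + 0.0006 = 1.686

1.686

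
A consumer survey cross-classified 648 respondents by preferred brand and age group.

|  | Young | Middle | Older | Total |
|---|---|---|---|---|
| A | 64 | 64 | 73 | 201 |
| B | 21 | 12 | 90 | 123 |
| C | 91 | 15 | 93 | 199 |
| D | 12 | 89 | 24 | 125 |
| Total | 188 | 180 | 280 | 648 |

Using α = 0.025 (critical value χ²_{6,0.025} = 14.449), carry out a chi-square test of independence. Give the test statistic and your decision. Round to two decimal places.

Grand total N = 648.
Expected counts (row total × column total / N):
  A, Young: 201×188/648 = 58.315
  A, Middle: 201×180/648 = 55.833
  A, Older: 201×280/648 = 86.852
  B, Young: 123×188/648 = 35.685
  B, Middle: 123×180/648 = 34.167
  B, Older: 123×280/648 = 53.148
  C, Young: 199×188/648 = 57.735
  C, Middle: 199×180/648 = 55.278
  C, Older: 199×280/648 = 85.988
  D, Young: 125×188/648 = 36.265
  D, Middle: 125×180/648 = 34.722
  D, Older: 125×280/648 = 54.012
Contributions (O − E)²/E:
  (64 − 58.315)²/58.315 = 0.5542
  (64 − 55.833)²/55.833 = 1.1946
  (73 − 86.852)²/86.852 = 2.2093
  (21 − 35.685)²/35.685 = 6.0431
  (12 − 34.167)²/34.167 = 14.3816
  (90 − 53.148)²/53.148 = 25.5526
  (91 − 57.735)²/57.735 = 19.1662
  (15 − 55.278)²/55.278 = 29.3483
  (93 − 85.988)²/85.988 = 0.5718
  (12 − 36.265)²/36.265 = 16.2358
  (89 − 34.722)²/34.722 = 84.8483
  (24 − 54.012)²/54.012 = 16.6763
χ² = 0.5542 + 1.1946 + 2.2093 + 6.0431 + 14.3816 + 25.5526 + 19.1662 + 29.3483 + 0.5718 + 16.2358 + 84.8483 + 16.6763 = 216.78
df = (4−1)(3−1) = 6. Since 216.78 > 14.449, reject the null hypothesis of independence at α = 0.025.

216.78; reject H₀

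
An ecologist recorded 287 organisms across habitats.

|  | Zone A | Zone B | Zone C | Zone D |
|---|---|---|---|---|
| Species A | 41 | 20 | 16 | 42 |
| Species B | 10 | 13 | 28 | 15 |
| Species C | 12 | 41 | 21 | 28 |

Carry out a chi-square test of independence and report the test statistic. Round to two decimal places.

46.12

Row totals: 119, 66, 102. Column totals: 63, 74, 65, 85. Grand total N = 287.
Expected counts (row total × column total / N):
  Species A, Zone A: 119×63/287 = 26.122
  Species A, Zone B: 119×74/287 = 30.683
  Species A, Zone C: 119×65/287 = 26.951
  Species A, Zone D: 119×85/287 = 35.244
  Species B, Zone A: 66×63/287 = 14.488
  Species B, Zone B: 66×74/287 = 17.017
  Species B, Zone C: 66×65/287 = 14.948
  Species B, Zone D: 66×85/287 = 19.547
  Species C, Zone A: 102×63/287 = 22.390
  Species C, Zone B: 102×74/287 = 26.300
  Species C, Zone C: 102×65/287 = 23.101
  Species C, Zone D: 102×85/287 = 30.209
Contributions (O − E)²/E:
  (41 − 26.122)²/26.122 = 8.4739
  (20 − 30.683)²/30.683 = 3.7195
  (16 − 26.951)²/26.951 = 4.4497
  (42 − 35.244)²/35.244 = 1.2951
  (10 − 14.488)²/14.488 = 1.3903
  (13 − 17.017)²/17.017 = 0.9482
  (28 − 14.948)²/14.948 = 11.3965
  (15 − 19.547)²/19.547 = 1.0577
  (12 − 22.390)²/22.390 = 4.8214
  (41 − 26.300)²/26.300 = 8.2163
  (21 − 23.101)²/23.101 = 0.1911
  (28 − 30.209)²/30.209 = 0.1615
χ² = 8.4739 + 3.7195 + 4.4497 + 1.2951 + 1.3903 + 0.9482 + 11.3965 + 1.0577 + 4.8214 + 8.2163 + 0.1911 + 0.1615 = 46.12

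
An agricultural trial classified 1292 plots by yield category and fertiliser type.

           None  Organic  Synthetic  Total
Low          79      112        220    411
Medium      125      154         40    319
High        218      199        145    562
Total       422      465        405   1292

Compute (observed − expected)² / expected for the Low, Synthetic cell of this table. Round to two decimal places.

64.51

Row total (Low) = 411; column total (Synthetic) = 405; N = 1292.
Expected count E = 411 × 405 / 1292 = 128.8351.
Contribution = (O − E)²/E = (220 − 128.8351)² / 128.8351 = 64.51.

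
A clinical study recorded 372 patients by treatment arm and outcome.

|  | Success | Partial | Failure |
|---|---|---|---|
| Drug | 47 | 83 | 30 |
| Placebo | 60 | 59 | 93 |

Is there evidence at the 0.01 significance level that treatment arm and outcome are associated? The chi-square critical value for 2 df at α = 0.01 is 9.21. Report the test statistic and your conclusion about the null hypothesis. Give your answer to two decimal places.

Row totals: 160, 212. Column totals: 107, 142, 123. Grand total N = 372.
Expected counts (row total × column total / N):
  Drug, Success: 160×107/372 = 46.022
  Drug, Partial: 160×142/372 = 61.075
  Drug, Failure: 160×123/372 = 52.903
  Placebo, Success: 212×107/372 = 60.978
  Placebo, Partial: 212×142/372 = 80.925
  Placebo, Failure: 212×123/372 = 70.097
Contributions (O − E)²/E:
  (47 − 46.022)²/46.022 = 0.0208
  (83 − 61.075)²/61.075 = 7.8707
  (30 − 52.903)²/52.903 = 9.9153
  (60 − 60.978)²/60.978 = 0.0157
  (59 − 80.925)²/80.925 = 5.9401
  (93 − 70.097)²/70.097 = 7.4832
χ² = 0.0208 + 7.8707 + 9.9153 + 0.0157 + 5.9401 + 7.4832 = 31.25
df = (2−1)(3−1) = 2. Since 31.25 > 9.21, reject the null hypothesis of independence at α = 0.01.

31.25; reject H₀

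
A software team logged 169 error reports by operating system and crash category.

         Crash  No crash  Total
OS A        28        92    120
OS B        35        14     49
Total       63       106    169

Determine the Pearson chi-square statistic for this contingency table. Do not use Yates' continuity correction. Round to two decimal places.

Grand total N = 169.
Expected counts (row total × column total / N):
  OS A, Crash: 120×63/169 = 44.734
  OS A, No crash: 120×106/169 = 75.266
  OS B, Crash: 49×63/169 = 18.266
  OS B, No crash: 49×106/169 = 30.734
Contributions (O − E)²/E:
  (28 − 44.734)²/44.734 = 6.2598
  (92 − 75.266)²/75.266 = 3.7205
  (35 − 18.266)²/18.266 = 15.3305
  (14 − 30.734)²/30.734 = 9.1113
χ² = 6.2598 + 3.7205 + 15.3305 + 9.1113 = 34.42

34.42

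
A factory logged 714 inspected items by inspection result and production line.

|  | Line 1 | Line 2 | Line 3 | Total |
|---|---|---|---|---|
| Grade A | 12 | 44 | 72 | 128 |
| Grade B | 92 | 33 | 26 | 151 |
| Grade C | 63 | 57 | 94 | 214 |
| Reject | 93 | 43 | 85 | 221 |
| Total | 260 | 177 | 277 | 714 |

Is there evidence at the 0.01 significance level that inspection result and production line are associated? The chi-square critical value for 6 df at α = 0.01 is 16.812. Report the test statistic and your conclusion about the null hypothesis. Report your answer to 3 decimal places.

93.153; reject H₀

Grand total N = 714.
Expected counts (row total × column total / N):
  Grade A, Line 1: 128×260/714 = 46.6106
  Grade A, Line 2: 128×177/714 = 31.7311
  Grade A, Line 3: 128×277/714 = 49.6583
  Grade B, Line 1: 151×260/714 = 54.9860
  Grade B, Line 2: 151×177/714 = 37.4328
  Grade B, Line 3: 151×277/714 = 58.5812
  Grade C, Line 1: 214×260/714 = 77.9272
  Grade C, Line 2: 214×177/714 = 53.0504
  Grade C, Line 3: 214×277/714 = 83.0224
  Reject, Line 1: 221×260/714 = 80.4762
  Reject, Line 2: 221×177/714 = 54.7857
  Reject, Line 3: 221×277/714 = 85.7381
Contributions (O − E)²/E:
  (12 − 46.6106)²/46.6106 = 25.7000
  (44 − 31.7311)²/31.7311 = 4.7438
  (72 − 49.6583)²/49.6583 = 10.0517
  (92 − 54.9860)²/54.9860 = 24.9161
  (33 − 37.4328)²/37.4328 = 0.5249
  (26 − 58.5812)²/58.5812 = 18.1207
  (63 − 77.9272)²/77.9272 = 2.8594
  (57 − 53.0504)²/53.0504 = 0.2940
  (94 − 83.0224)²/83.0224 = 1.4515
  (93 − 80.4762)²/80.4762 = 1.9490
  (43 − 54.7857)²/54.7857 = 2.5354
  (85 − 85.7381)²/85.7381 = 0.0064
χ² = 25.7000 + 4.7438 + 10.0517 + 24.9161 + 0.5249 + 18.1207 + 2.8594 + 0.2940 + 1.4515 + 1.9490 + 2.5354 + 0.0064 = 93.153
df = (4−1)(3−1) = 6. Since 93.153 > 16.812, reject the null hypothesis of independence at α = 0.01.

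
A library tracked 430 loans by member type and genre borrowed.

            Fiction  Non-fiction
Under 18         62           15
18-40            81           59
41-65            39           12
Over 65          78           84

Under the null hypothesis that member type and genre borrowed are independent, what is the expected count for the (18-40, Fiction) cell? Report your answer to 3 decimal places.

Row total (18-40) = 140; column total (Fiction) = 260; grand total N = 430.
Expected count = (row total × column total) / N = 140 × 260 / 430 = 84.651.

84.651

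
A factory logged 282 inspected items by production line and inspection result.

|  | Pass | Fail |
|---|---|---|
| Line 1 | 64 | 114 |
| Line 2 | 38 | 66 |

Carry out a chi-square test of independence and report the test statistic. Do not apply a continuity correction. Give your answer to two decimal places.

Row totals: 178, 104. Column totals: 102, 180. Grand total N = 282.
Expected counts (row total × column total / N):
  Line 1, Pass: 178×102/282 = 64.383
  Line 1, Fail: 178×180/282 = 113.617
  Line 2, Pass: 104×102/282 = 37.617
  Line 2, Fail: 104×180/282 = 66.383
Contributions (O − E)²/E:
  (64 − 64.383)²/64.383 = 0.0023
  (114 − 113.617)²/113.617 = 0.0013
  (38 − 37.617)²/37.617 = 0.0039
  (66 − 66.383)²/66.383 = 0.0022
χ² = 0.0023 + 0.0013 + 0.0039 + 0.0022 = 0.01

0.01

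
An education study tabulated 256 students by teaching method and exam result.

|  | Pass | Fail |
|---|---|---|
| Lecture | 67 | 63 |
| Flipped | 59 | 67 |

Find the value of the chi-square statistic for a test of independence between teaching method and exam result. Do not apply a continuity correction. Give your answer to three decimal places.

0.569

Row totals: 130, 126. Column totals: 126, 130. Grand total N = 256.
Expected counts (row total × column total / N):
  Lecture, Pass: 130×126/256 = 63.9844
  Lecture, Fail: 130×130/256 = 66.0156
  Flipped, Pass: 126×126/256 = 62.0156
  Flipped, Fail: 126×130/256 = 63.9844
Contributions (O − E)²/E:
  (67 − 63.9844)²/63.9844 = 0.1421
  (63 − 66.0156)²/66.0156 = 0.1378
  (59 − 62.0156)²/62.0156 = 0.1466
  (67 − 63.9844)²/63.9844 = 0.1421
χ² = 0.1421 + 0.1378 + 0.1466 + 0.1421 = 0.569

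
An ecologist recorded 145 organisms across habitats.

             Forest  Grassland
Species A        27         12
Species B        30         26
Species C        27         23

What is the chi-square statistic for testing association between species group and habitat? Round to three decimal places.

2.797

Row totals: 39, 56, 50. Column totals: 84, 61. Grand total N = 145.
Expected counts (row total × column total / N):
  Species A, Forest: 39×84/145 = 22.5931
  Species A, Grassland: 39×61/145 = 16.4069
  Species B, Forest: 56×84/145 = 32.4414
  Species B, Grassland: 56×61/145 = 23.5586
  Species C, Forest: 50×84/145 = 28.9655
  Species C, Grassland: 50×61/145 = 21.0345
Contributions (O − E)²/E:
  (27 − 22.5931)²/22.5931 = 0.8596
  (12 − 16.4069)²/16.4069 = 1.1837
  (30 − 32.4414)²/32.4414 = 0.1837
  (26 − 23.5586)²/23.5586 = 0.2530
  (27 − 28.9655)²/28.9655 = 0.1334
  (23 − 21.0345)²/21.0345 = 0.1837
χ² = 0.8596 + 1.1837 + 0.1837 + 0.2530 + 0.1334 + 0.1837 = 2.797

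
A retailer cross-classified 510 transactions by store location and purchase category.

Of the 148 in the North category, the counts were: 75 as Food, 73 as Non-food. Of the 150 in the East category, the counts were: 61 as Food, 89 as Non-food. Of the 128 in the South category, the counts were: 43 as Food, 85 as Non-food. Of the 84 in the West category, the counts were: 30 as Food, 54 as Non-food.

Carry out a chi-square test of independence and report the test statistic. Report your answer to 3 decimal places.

9.609

Row totals: 148, 150, 128, 84. Column totals: 209, 301. Grand total N = 510.
Expected counts (row total × column total / N):
  North, Food: 148×209/510 = 60.6510
  North, Non-food: 148×301/510 = 87.3490
  East, Food: 150×209/510 = 61.4706
  East, Non-food: 150×301/510 = 88.5294
  South, Food: 128×209/510 = 52.4549
  South, Non-food: 128×301/510 = 75.5451
  West, Food: 84×209/510 = 34.4235
  West, Non-food: 84×301/510 = 49.5765
Contributions (O − E)²/E:
  (75 − 60.6510)²/60.6510 = 3.3947
  (73 − 87.3490)²/87.3490 = 2.3571
  (61 − 61.4706)²/61.4706 = 0.0036
  (89 − 88.5294)²/88.5294 = 0.0025
  (43 − 52.4549)²/52.4549 = 1.7042
  (85 − 75.5451)²/75.5451 = 1.1833
  (30 − 34.4235)²/34.4235 = 0.5684
  (54 − 49.5765)²/49.5765 = 0.3947
χ² = 3.3947 + 2.3571 + 0.0036 + 0.0025 + 1.7042 + 1.1833 + 0.5684 + 0.3947 = 9.609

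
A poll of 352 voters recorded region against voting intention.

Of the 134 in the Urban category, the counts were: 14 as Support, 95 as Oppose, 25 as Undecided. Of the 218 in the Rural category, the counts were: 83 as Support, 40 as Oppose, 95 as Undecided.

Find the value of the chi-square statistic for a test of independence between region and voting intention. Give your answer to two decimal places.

Row totals: 134, 218. Column totals: 97, 135, 120. Grand total N = 352.
Expected counts (row total × column total / N):
  Urban, Support: 134×97/352 = 36.926
  Urban, Oppose: 134×135/352 = 51.392
  Urban, Undecided: 134×120/352 = 45.682
  Rural, Support: 218×97/352 = 60.074
  Rural, Oppose: 218×135/352 = 83.608
  Rural, Undecided: 218×120/352 = 74.318
Contributions (O − E)²/E:
  (14 − 36.926)²/36.926 = 14.2339
  (95 − 51.392)²/51.392 = 37.0030
  (25 − 45.682)²/45.682 = 9.3635
  (83 − 60.074)²/60.074 = 8.7492
  (40 − 83.608)²/83.608 = 22.7449
  (95 − 74.318)²/74.318 = 5.7556
χ² = 14.2339 + 37.0030 + 9.3635 + 8.7492 + 22.7449 + 5.7556 = 97.85

97.85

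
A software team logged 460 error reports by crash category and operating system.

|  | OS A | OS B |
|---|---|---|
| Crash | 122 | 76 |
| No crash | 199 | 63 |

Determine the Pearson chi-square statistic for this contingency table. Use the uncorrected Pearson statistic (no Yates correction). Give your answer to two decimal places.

Row totals: 198, 262. Column totals: 321, 139. Grand total N = 460.
Expected counts (row total × column total / N):
  Crash, OS A: 198×321/460 = 138.1696
  Crash, OS B: 198×139/460 = 59.8304
  No crash, OS A: 262×321/460 = 182.8304
  No crash, OS B: 262×139/460 = 79.1696
Contributions (O − E)²/E:
  (122 − 138.1696)²/138.1696 = 1.8923
  (76 − 59.8304)²/59.8304 = 4.3700
  (199 − 182.8304)²/182.8304 = 1.4300
  (63 − 79.1696)²/79.1696 = 3.3025
χ² = 1.8923 + 4.3700 + 1.4300 + 3.3025 = 10.99

10.99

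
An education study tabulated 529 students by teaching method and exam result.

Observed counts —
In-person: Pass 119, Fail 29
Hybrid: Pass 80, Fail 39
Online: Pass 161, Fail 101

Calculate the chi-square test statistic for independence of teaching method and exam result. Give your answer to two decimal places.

15.68

Row totals: 148, 119, 262. Column totals: 360, 169. Grand total N = 529.
Expected counts (row total × column total / N):
  In-person, Pass: 148×360/529 = 100.718
  In-person, Fail: 148×169/529 = 47.282
  Hybrid, Pass: 119×360/529 = 80.983
  Hybrid, Fail: 119×169/529 = 38.017
  Online, Pass: 262×360/529 = 178.299
  Online, Fail: 262×169/529 = 83.701
Contributions (O − E)²/E:
  (119 − 100.718)²/100.718 = 3.3185
  (29 − 47.282)²/47.282 = 7.0689
  (80 − 80.983)²/80.983 = 0.0119
  (39 − 38.017)²/38.017 = 0.0254
  (161 − 178.299)²/178.299 = 1.6784
  (101 − 83.701)²/83.701 = 3.5753
χ² = 3.3185 + 7.0689 + 0.0119 + 0.0254 + 1.6784 + 3.5753 = 15.68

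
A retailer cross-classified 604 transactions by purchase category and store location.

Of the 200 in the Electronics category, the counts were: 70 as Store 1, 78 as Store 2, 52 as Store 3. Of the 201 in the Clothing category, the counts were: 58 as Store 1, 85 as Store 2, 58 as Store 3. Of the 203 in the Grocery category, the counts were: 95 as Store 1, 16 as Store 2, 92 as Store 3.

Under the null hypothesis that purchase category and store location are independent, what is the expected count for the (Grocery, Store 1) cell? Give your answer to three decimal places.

Row total (Grocery) = 203; column total (Store 1) = 223; grand total N = 604.
Expected count = (row total × column total) / N = 203 × 223 / 604 = 74.949.

74.949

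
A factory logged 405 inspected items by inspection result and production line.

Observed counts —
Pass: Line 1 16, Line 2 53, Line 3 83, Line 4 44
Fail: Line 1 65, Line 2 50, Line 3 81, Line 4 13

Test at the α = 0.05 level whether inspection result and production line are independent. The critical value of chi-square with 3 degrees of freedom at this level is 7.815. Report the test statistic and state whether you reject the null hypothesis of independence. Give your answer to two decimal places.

46.24; reject H₀

Row totals: 196, 209. Column totals: 81, 103, 164, 57. Grand total N = 405.
Expected counts (row total × column total / N):
  Pass, Line 1: 196×81/405 = 39.200
  Pass, Line 2: 196×103/405 = 49.847
  Pass, Line 3: 196×164/405 = 79.368
  Pass, Line 4: 196×57/405 = 27.585
  Fail, Line 1: 209×81/405 = 41.800
  Fail, Line 2: 209×103/405 = 53.153
  Fail, Line 3: 209×164/405 = 84.632
  Fail, Line 4: 209×57/405 = 29.415
Contributions (O − E)²/E:
  (16 − 39.200)²/39.200 = 13.7306
  (53 − 49.847)²/49.847 = 0.1994
  (83 − 79.368)²/79.368 = 0.1662
  (44 − 27.585)²/27.585 = 9.7681
  (65 − 41.800)²/41.800 = 12.8766
  (50 − 53.153)²/53.153 = 0.1870
  (81 − 84.632)²/84.632 = 0.1559
  (13 − 29.415)²/29.415 = 9.1604
χ² = 13.7306 + 0.1994 + 0.1662 + 9.7681 + 12.8766 + 0.1870 + 0.1559 + 9.1604 = 46.24
df = (2−1)(4−1) = 3. Since 46.24 > 7.815, reject the null hypothesis of independence at α = 0.05.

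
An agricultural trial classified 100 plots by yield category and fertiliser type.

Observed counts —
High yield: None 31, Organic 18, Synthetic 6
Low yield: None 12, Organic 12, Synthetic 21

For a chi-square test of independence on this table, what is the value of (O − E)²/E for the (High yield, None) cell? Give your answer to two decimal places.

Row total (High yield) = 55; column total (None) = 43; N = 100.
Expected count E = 55 × 43 / 100 = 23.650.
Contribution = (O − E)²/E = (31 − 23.650)² / 23.650 = 2.28.

2.28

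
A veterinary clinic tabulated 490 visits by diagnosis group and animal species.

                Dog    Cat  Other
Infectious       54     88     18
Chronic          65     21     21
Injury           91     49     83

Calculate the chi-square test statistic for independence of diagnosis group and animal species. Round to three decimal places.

76.343

Row totals: 160, 107, 223. Column totals: 210, 158, 122. Grand total N = 490.
Expected counts (row total × column total / N):
  Infectious, Dog: 160×210/490 = 68.5714
  Infectious, Cat: 160×158/490 = 51.5918
  Infectious, Other: 160×122/490 = 39.8367
  Chronic, Dog: 107×210/490 = 45.8571
  Chronic, Cat: 107×158/490 = 34.5020
  Chronic, Other: 107×122/490 = 26.6408
  Injury, Dog: 223×210/490 = 95.5714
  Injury, Cat: 223×158/490 = 71.9061
  Injury, Other: 223×122/490 = 55.5224
Contributions (O − E)²/E:
  (54 − 68.5714)²/68.5714 = 3.0964
  (88 − 51.5918)²/51.5918 = 25.6932
  (18 − 39.8367)²/39.8367 = 11.9699
  (65 − 45.8571)²/45.8571 = 7.9911
  (21 − 34.5020)²/34.5020 = 5.2839
  (21 − 26.6408)²/26.6408 = 1.1944
  (91 − 95.5714)²/95.5714 = 0.2187
  (49 − 71.9061)²/71.9061 = 7.2969
  (83 − 55.5224)²/55.5224 = 13.5984
χ² = 3.0964 + 25.6932 + 11.9699 + 7.9911 + 5.2839 + 1.1944 + 0.2187 + 7.2969 + 13.5984 = 76.343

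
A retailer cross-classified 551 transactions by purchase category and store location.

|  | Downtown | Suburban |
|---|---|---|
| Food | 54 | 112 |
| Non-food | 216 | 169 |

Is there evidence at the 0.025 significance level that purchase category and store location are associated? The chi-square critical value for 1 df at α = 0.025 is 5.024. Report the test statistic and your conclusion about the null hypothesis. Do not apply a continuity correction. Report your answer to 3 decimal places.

Row totals: 166, 385. Column totals: 270, 281. Grand total N = 551.
Expected counts (row total × column total / N):
  Food, Downtown: 166×270/551 = 81.3430
  Food, Suburban: 166×281/551 = 84.6570
  Non-food, Downtown: 385×270/551 = 188.6570
  Non-food, Suburban: 385×281/551 = 196.3430
Contributions (O − E)²/E:
  (54 − 81.3430)²/81.3430 = 9.1912
  (112 − 84.6570)²/84.6570 = 8.8314
  (216 − 188.6570)²/188.6570 = 3.9630
  (169 − 196.3430)²/196.3430 = 3.8078
χ² = 9.1912 + 8.8314 + 3.9630 + 3.8078 = 25.793
df = (2−1)(2−1) = 1. Since 25.793 > 5.024, reject the null hypothesis of independence at α = 0.025.

25.793; reject H₀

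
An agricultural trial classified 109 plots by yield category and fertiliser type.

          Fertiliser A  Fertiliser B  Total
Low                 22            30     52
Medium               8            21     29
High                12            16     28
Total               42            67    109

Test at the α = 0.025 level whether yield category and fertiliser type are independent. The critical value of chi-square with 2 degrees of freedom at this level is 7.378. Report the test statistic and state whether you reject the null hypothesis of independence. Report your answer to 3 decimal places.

Grand total N = 109.
Expected counts (row total × column total / N):
  Low, Fertiliser A: 52×42/109 = 20.0367
  Low, Fertiliser B: 52×67/109 = 31.9633
  Medium, Fertiliser A: 29×42/109 = 11.1743
  Medium, Fertiliser B: 29×67/109 = 17.8257
  High, Fertiliser A: 28×42/109 = 10.7890
  High, Fertiliser B: 28×67/109 = 17.2110
Contributions (O − E)²/E:
  (22 − 20.0367)²/20.0367 = 0.1924
  (30 − 31.9633)²/31.9633 = 0.1206
  (8 − 11.1743)²/11.1743 = 0.9017
  (21 − 17.8257)²/17.8257 = 0.5653
  (12 − 10.7890)²/10.7890 = 0.1359
  (16 − 17.2110)²/17.2110 = 0.0852
χ² = 0.1924 + 0.1206 + 0.9017 + 0.5653 + 0.1359 + 0.0852 = 2.001
df = (3−1)(2−1) = 2. Since 2.001 < 7.378, fail to reject the null hypothesis of independence at α = 0.025.

2.001; fail to reject H₀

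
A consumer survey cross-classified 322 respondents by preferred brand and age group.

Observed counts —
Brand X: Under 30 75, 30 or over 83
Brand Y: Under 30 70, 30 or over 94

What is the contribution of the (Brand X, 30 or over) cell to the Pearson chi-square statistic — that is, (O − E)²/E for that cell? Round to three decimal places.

0.171

Row total (Brand X) = 158; column total (30 or over) = 177; N = 322.
Expected count E = 158 × 177 / 322 = 86.85093.
Contribution = (O − E)²/E = (83 − 86.85093)² / 86.85093 = 0.171.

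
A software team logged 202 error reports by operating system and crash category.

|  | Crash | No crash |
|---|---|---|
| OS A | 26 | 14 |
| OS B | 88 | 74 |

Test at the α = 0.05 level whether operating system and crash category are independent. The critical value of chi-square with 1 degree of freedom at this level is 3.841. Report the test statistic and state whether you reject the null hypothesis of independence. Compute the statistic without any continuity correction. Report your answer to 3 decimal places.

1.488; fail to reject H₀

Row totals: 40, 162. Column totals: 114, 88. Grand total N = 202.
Expected counts (row total × column total / N):
  OS A, Crash: 40×114/202 = 22.5743
  OS A, No crash: 40×88/202 = 17.4257
  OS B, Crash: 162×114/202 = 91.4257
  OS B, No crash: 162×88/202 = 70.5743
Contributions (O − E)²/E:
  (26 − 22.5743)²/22.5743 = 0.5199
  (14 − 17.4257)²/17.4257 = 0.6735
  (88 − 91.4257)²/91.4257 = 0.1284
  (74 − 70.5743)²/70.5743 = 0.1663
χ² = 0.5199 + 0.6735 + 0.1284 + 0.1663 = 1.488
df = (2−1)(2−1) = 1. Since 1.488 < 3.841, fail to reject the null hypothesis of independence at α = 0.05.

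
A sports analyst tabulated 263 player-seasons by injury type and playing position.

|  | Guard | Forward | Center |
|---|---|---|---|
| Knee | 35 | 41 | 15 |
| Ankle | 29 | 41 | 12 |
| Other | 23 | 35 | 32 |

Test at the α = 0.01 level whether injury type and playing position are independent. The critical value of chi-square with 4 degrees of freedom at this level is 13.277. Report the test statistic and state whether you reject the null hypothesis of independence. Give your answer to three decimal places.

14.235; reject H₀

Row totals: 91, 82, 90. Column totals: 87, 117, 59. Grand total N = 263.
Expected counts (row total × column total / N):
  Knee, Guard: 91×87/263 = 30.1027
  Knee, Forward: 91×117/263 = 40.4829
  Knee, Center: 91×59/263 = 20.4144
  Ankle, Guard: 82×87/263 = 27.1255
  Ankle, Forward: 82×117/263 = 36.4791
  Ankle, Center: 82×59/263 = 18.3954
  Other, Guard: 90×87/263 = 29.7719
  Other, Forward: 90×117/263 = 40.0380
  Other, Center: 90×59/263 = 20.1901
Contributions (O − E)²/E:
  (35 − 30.1027)²/30.1027 = 0.7967
  (41 − 40.4829)²/40.4829 = 0.0066
  (15 − 20.4144)²/20.4144 = 1.4360
  (29 − 27.1255)²/27.1255 = 0.1295
  (41 − 36.4791)²/36.4791 = 0.5603
  (12 − 18.3954)²/18.3954 = 2.2234
  (23 − 29.7719)²/29.7719 = 1.5403
  (35 − 40.0380)²/40.0380 = 0.6339
  (32 − 20.1901)²/20.1901 = 6.9080
χ² = 0.7967 + 0.0066 + 1.4360 + 0.1295 + 0.5603 + 2.2234 + 1.5403 + 0.6339 + 6.9080 = 14.235
df = (3−1)(3−1) = 4. Since 14.235 > 13.277, reject the null hypothesis of independence at α = 0.01.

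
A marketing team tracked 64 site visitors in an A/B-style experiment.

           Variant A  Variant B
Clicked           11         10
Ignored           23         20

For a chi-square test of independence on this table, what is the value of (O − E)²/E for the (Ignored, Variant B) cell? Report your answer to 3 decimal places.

Row total (Ignored) = 43; column total (Variant B) = 30; N = 64.
Expected count E = 43 × 30 / 64 = 20.1562.
Contribution = (O − E)²/E = (20 − 20.1562)² / 20.1562 = 0.001.

0.001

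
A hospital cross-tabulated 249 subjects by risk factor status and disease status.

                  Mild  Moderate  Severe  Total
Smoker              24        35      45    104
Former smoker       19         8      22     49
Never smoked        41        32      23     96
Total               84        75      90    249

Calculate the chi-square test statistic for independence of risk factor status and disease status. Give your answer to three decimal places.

Grand total N = 249.
Expected counts (row total × column total / N):
  Smoker, Mild: 104×84/249 = 35.0843
  Smoker, Moderate: 104×75/249 = 31.3253
  Smoker, Severe: 104×90/249 = 37.5904
  Former smoker, Mild: 49×84/249 = 16.5301
  Former smoker, Moderate: 49×75/249 = 14.7590
  Former smoker, Severe: 49×90/249 = 17.7108
  Never smoked, Mild: 96×84/249 = 32.3855
  Never smoked, Moderate: 96×75/249 = 28.9157
  Never smoked, Severe: 96×90/249 = 34.6988
Contributions (O − E)²/E:
  (24 − 35.0843)²/35.0843 = 3.5019
  (35 − 31.3253)²/31.3253 = 0.4311
  (45 − 37.5904)²/37.5904 = 1.4605
  (19 − 16.5301)²/16.5301 = 0.3690
  (8 − 14.7590)²/14.7590 = 3.0953
  (22 − 17.7108)²/17.7108 = 1.0388
  (41 − 32.3855)²/32.3855 = 2.2914
  (32 − 28.9157)²/28.9157 = 0.3290
  (23 − 34.6988)²/34.6988 = 3.9443
χ² = 3.5019 + 0.4311 + 1.4605 + 0.3690 + 3.0953 + 1.0388 + 2.2914 + 0.3290 + 3.9443 = 16.461

16.461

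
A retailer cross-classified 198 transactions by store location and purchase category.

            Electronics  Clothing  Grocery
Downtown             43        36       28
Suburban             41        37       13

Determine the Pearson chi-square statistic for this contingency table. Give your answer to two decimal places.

Row totals: 107, 91. Column totals: 84, 73, 41. Grand total N = 198.
Expected counts (row total × column total / N):
  Downtown, Electronics: 107×84/198 = 45.394
  Downtown, Clothing: 107×73/198 = 39.449
  Downtown, Grocery: 107×41/198 = 22.157
  Suburban, Electronics: 91×84/198 = 38.606
  Suburban, Clothing: 91×73/198 = 33.551
  Suburban, Grocery: 91×41/198 = 18.843
Contributions (O − E)²/E:
  (43 − 45.394)²/45.394 = 0.1263
  (36 − 39.449)²/39.449 = 0.3015
  (28 − 22.157)²/22.157 = 1.5409
  (41 − 38.606)²/38.606 = 0.1485
  (37 − 33.551)²/33.551 = 0.3546
  (13 − 18.843)²/18.843 = 1.8118
χ² = 0.1263 + 0.3015 + 1.5409 + 0.1485 + 0.3546 + 1.8118 = 4.28

4.28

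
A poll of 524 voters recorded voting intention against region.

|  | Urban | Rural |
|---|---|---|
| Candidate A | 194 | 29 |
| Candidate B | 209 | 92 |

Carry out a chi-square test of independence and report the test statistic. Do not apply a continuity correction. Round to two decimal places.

22.24

Row totals: 223, 301. Column totals: 403, 121. Grand total N = 524.
Expected counts (row total × column total / N):
  Candidate A, Urban: 223×403/524 = 171.506
  Candidate A, Rural: 223×121/524 = 51.494
  Candidate B, Urban: 301×403/524 = 231.494
  Candidate B, Rural: 301×121/524 = 69.506
Contributions (O − E)²/E:
  (194 − 171.506)²/171.506 = 2.9502
  (29 − 51.494)²/51.494 = 9.8260
  (209 − 231.494)²/231.494 = 2.1857
  (92 − 69.506)²/69.506 = 7.2797
χ² = 2.9502 + 9.8260 + 2.1857 + 7.2797 = 22.24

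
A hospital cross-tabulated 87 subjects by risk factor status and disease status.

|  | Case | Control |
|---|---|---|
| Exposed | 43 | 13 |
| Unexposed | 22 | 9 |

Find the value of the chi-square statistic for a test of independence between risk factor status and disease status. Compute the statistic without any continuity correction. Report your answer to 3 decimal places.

Row totals: 56, 31. Column totals: 65, 22. Grand total N = 87.
Expected counts (row total × column total / N):
  Exposed, Case: 56×65/87 = 41.8391
  Exposed, Control: 56×22/87 = 14.1609
  Unexposed, Case: 31×65/87 = 23.1609
  Unexposed, Control: 31×22/87 = 7.8391
Contributions (O − E)²/E:
  (43 − 41.8391)²/41.8391 = 0.0322
  (13 − 14.1609)²/14.1609 = 0.0952
  (22 − 23.1609)²/23.1609 = 0.0582
  (9 − 7.8391)²/7.8391 = 0.1719
χ² = 0.0322 + 0.0952 + 0.0582 + 0.1719 = 0.358

0.358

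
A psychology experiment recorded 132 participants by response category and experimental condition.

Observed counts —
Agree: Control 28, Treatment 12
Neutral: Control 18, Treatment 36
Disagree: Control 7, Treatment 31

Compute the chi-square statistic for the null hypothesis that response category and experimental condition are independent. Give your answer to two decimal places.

Row totals: 40, 54, 38. Column totals: 53, 79. Grand total N = 132.
Expected counts (row total × column total / N):
  Agree, Control: 40×53/132 = 16.0606
  Agree, Treatment: 40×79/132 = 23.9394
  Neutral, Control: 54×53/132 = 21.6818
  Neutral, Treatment: 54×79/132 = 32.3182
  Disagree, Control: 38×53/132 = 15.2576
  Disagree, Treatment: 38×79/132 = 22.7424
Contributions (O − E)²/E:
  (28 − 16.0606)²/16.0606 = 8.8757
  (12 − 23.9394)²/23.9394 = 5.9546
  (18 − 21.6818)²/21.6818 = 0.6252
  (36 − 32.3182)²/32.3182 = 0.4194
  (7 − 15.2576)²/15.2576 = 4.4691
  (31 − 22.7424)²/22.7424 = 2.9983
χ² = 8.8757 + 5.9546 + 0.6252 + 0.4194 + 4.4691 + 2.9983 = 23.34

23.34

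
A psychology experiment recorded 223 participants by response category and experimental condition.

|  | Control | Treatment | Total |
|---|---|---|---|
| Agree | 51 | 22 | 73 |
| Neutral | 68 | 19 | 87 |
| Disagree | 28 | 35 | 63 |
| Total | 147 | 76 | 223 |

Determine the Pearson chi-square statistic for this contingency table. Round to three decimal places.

Grand total N = 223.
Expected counts (row total × column total / N):
  Agree, Control: 73×147/223 = 48.12108
  Agree, Treatment: 73×76/223 = 24.87892
  Neutral, Control: 87×147/223 = 57.34978
  Neutral, Treatment: 87×76/223 = 29.65022
  Disagree, Control: 63×147/223 = 41.52915
  Disagree, Treatment: 63×76/223 = 21.47085
Contributions (O − E)²/E:
  (51 − 48.12108)²/48.12108 = 0.1722
  (22 − 24.87892)²/24.87892 = 0.3331
  (68 − 57.34978)²/57.34978 = 1.9778
  (19 − 29.65022)²/29.65022 = 3.8255
  (28 − 41.52915)²/41.52915 = 4.4075
  (35 − 21.47085)²/21.47085 = 8.5249
χ² = 0.1722 + 0.3331 + 1.9778 + 3.8255 + 4.4075 + 8.5249 = 19.241

19.241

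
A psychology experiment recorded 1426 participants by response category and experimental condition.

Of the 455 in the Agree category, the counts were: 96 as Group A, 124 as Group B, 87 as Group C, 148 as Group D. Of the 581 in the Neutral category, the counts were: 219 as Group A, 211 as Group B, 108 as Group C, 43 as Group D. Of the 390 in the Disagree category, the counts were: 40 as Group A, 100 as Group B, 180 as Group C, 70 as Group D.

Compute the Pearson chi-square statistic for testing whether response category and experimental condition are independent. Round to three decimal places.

Row totals: 455, 581, 390. Column totals: 355, 435, 375, 261. Grand total N = 1426.
Expected counts (row total × column total / N):
  Agree, Group A: 455×355/1426 = 113.2714
  Agree, Group B: 455×435/1426 = 138.7973
  Agree, Group C: 455×375/1426 = 119.6529
  Agree, Group D: 455×261/1426 = 83.2784
  Neutral, Group A: 581×355/1426 = 144.6388
  Neutral, Group B: 581×435/1426 = 177.2335
  Neutral, Group C: 581×375/1426 = 152.7875
  Neutral, Group D: 581×261/1426 = 106.3401
  Disagree, Group A: 390×355/1426 = 97.0898
  Disagree, Group B: 390×435/1426 = 118.9691
  Disagree, Group C: 390×375/1426 = 102.5596
  Disagree, Group D: 390×261/1426 = 71.3815
Contributions (O − E)²/E:
  (96 − 113.2714)²/113.2714 = 2.6335
  (124 − 138.7973)²/138.7973 = 1.5776
  (87 − 119.6529)²/119.6529 = 8.9109
  (148 − 83.2784)²/83.2784 = 50.2998
  (219 − 144.6388)²/144.6388 = 38.2303
  (211 − 177.2335)²/177.2335 = 6.4332
  (108 − 152.7875)²/152.7875 = 13.1288
  (43 − 106.3401)²/106.3401 = 37.7277
  (40 − 97.0898)²/97.0898 = 33.5694
  (100 − 118.9691)²/118.9691 = 3.0245
  (180 − 102.5596)²/102.5596 = 58.4735
  (70 − 71.3815)²/71.3815 = 0.0267
χ² = 2.6335 + 1.5776 + 8.9109 + 50.2998 + 38.2303 + 6.4332 + 13.1288 + 37.7277 + 33.5694 + 3.0245 + 58.4735 + 0.0267 = 254.036

254.036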